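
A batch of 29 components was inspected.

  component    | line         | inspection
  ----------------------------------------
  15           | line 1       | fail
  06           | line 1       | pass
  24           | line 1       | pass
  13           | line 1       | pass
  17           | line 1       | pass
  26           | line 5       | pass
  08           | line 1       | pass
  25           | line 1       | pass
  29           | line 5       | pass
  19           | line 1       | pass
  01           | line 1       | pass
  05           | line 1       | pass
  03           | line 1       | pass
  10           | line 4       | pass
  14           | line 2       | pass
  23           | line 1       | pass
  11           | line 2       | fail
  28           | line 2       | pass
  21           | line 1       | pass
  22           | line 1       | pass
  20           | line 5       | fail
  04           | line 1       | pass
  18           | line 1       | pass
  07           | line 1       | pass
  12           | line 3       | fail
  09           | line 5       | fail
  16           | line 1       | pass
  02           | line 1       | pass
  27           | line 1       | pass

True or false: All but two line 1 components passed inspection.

False

Truth condition: |A ∖ B| = 2.
|A| = 20, |A ∩ B| = 19, |A ∖ B| = 1.
|A ∖ B| = 1, so the statement is false.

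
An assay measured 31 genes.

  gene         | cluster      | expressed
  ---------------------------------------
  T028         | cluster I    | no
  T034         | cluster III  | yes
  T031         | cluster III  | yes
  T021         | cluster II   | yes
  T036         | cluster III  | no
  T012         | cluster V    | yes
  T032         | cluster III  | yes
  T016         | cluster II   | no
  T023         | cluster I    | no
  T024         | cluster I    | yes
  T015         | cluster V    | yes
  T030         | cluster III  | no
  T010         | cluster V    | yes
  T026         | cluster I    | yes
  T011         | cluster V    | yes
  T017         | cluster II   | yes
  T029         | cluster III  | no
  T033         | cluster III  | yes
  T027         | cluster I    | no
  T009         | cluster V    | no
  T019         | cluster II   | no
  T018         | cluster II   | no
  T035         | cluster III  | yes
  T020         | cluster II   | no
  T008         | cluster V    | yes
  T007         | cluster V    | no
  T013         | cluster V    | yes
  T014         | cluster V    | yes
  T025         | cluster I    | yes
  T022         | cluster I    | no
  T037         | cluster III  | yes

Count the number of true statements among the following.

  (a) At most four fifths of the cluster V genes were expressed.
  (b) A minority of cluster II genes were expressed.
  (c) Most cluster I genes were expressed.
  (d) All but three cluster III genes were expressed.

(a) cluster V: |A| = 9, |A ∩ B| = 7; needs |A ∩ B| / |A| ≤ 4/5 — true.
(b) cluster II: |A| = 6, |A ∩ B| = 2; needs |A ∩ B| < |A ∖ B| — true.
(c) cluster I: |A| = 7, |A ∩ B| = 3; needs |A ∩ B| > |A ∖ B| — false.
(d) cluster III: |A| = 9, |A ∩ B| = 6; needs |A ∖ B| = 3 — true.

3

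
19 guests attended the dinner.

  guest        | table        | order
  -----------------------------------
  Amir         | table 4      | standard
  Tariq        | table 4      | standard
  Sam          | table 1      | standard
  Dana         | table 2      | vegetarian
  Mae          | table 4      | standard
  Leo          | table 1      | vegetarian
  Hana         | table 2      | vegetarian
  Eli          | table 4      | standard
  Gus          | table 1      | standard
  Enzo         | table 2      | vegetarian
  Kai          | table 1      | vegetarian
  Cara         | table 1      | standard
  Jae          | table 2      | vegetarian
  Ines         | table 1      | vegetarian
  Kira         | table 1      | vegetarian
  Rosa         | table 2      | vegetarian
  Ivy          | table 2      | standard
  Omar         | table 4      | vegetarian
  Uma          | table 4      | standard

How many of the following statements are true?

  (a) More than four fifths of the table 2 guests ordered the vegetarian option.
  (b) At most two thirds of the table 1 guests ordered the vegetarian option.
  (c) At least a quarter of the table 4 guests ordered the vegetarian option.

(a) table 2: |A| = 6, |A ∩ B| = 5; needs |A ∩ B| / |A| > 4/5 — true.
(b) table 1: |A| = 7, |A ∩ B| = 4; needs |A ∩ B| / |A| ≤ 2/3 — true.
(c) table 4: |A| = 6, |A ∩ B| = 1; needs |A ∩ B| / |A| ≥ 1/4 — false.

2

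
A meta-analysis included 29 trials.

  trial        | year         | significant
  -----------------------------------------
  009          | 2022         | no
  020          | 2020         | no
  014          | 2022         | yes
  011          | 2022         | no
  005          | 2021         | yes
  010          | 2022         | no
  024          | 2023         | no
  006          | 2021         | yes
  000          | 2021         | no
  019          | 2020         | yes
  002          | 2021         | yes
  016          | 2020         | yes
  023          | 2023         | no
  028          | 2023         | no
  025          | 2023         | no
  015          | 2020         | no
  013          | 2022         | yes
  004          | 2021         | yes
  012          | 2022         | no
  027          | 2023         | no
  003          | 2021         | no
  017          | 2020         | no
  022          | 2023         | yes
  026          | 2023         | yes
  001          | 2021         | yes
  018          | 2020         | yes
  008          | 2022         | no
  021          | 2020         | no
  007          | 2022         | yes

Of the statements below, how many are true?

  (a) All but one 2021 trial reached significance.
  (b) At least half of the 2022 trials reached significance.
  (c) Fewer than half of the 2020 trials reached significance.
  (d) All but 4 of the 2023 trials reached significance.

1

(a) 2021: |A| = 7, |A ∩ B| = 5; needs |A ∖ B| = 1 — false.
(b) 2022: |A| = 8, |A ∩ B| = 3; needs |A ∩ B| ≥ |A ∖ B| — false.
(c) 2020: |A| = 7, |A ∩ B| = 3; needs |A ∩ B| < |A ∖ B| — true.
(d) 2023: |A| = 7, |A ∩ B| = 2; needs |A ∖ B| = 4 — false.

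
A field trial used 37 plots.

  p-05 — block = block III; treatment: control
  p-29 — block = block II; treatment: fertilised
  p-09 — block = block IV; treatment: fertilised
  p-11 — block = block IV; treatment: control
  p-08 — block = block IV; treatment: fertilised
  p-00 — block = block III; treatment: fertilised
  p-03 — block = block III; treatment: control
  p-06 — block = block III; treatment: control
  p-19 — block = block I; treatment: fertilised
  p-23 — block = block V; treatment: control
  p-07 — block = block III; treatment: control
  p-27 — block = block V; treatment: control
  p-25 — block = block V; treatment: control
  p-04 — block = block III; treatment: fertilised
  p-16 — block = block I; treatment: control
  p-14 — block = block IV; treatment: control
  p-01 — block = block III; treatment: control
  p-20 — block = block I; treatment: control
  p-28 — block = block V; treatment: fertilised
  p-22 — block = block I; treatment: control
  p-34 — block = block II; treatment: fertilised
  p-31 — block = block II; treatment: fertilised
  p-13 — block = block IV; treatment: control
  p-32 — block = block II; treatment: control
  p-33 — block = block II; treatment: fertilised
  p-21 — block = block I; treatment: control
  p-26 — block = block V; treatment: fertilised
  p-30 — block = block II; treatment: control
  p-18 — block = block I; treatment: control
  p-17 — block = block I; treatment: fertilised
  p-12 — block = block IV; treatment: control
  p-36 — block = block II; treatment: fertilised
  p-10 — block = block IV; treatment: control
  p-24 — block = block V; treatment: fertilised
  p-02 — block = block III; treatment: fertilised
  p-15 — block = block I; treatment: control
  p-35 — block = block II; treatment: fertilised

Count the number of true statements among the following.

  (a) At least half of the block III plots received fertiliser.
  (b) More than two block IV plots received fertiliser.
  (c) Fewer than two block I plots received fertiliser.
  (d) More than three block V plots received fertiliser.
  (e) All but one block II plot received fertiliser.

(a) block III: |A| = 8, |A ∩ B| = 3; needs |A ∩ B| ≥ |A ∖ B| — false.
(b) block IV: |A| = 7, |A ∩ B| = 2; needs |A ∩ B| > 2 — false.
(c) block I: |A| = 8, |A ∩ B| = 2; needs |A ∩ B| < 2 — false.
(d) block V: |A| = 6, |A ∩ B| = 3; needs |A ∩ B| > 3 — false.
(e) block II: |A| = 8, |A ∩ B| = 6; needs |A ∖ B| = 1 — false.

0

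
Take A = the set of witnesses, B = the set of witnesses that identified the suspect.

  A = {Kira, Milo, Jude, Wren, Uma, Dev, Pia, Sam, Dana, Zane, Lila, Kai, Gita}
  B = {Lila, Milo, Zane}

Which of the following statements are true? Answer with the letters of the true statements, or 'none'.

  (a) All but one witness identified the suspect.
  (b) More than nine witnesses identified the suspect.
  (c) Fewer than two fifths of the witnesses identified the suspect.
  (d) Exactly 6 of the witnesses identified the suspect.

(c)

|A| = 13, |A ∩ B| = 3, |A ∖ B| = 10.
(a) |A ∖ B| = 1: fails.
(b) |A ∩ B| > 9: fails.
(c) |A ∩ B| / |A| < 2/5: holds.
(d) |A ∩ B| = 6: fails.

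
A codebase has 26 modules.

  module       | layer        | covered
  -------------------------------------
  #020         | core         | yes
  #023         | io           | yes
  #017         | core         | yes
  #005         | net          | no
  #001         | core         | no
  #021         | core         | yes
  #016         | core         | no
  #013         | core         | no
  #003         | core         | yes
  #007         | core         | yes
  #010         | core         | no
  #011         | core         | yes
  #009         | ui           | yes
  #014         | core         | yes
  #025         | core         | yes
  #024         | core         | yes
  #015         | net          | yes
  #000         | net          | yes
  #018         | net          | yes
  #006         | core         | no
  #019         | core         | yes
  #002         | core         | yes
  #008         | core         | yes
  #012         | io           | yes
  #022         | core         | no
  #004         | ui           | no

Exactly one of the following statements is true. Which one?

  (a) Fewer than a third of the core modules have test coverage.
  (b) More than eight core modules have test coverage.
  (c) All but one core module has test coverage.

|A| = 18, |A ∩ B| = 12, |A ∖ B| = 6.
(a) requires |A ∩ B| / |A| < 1/3: false.
(b) requires |A ∩ B| > 8: true.
(c) requires |A ∖ B| = 1: false.

(b)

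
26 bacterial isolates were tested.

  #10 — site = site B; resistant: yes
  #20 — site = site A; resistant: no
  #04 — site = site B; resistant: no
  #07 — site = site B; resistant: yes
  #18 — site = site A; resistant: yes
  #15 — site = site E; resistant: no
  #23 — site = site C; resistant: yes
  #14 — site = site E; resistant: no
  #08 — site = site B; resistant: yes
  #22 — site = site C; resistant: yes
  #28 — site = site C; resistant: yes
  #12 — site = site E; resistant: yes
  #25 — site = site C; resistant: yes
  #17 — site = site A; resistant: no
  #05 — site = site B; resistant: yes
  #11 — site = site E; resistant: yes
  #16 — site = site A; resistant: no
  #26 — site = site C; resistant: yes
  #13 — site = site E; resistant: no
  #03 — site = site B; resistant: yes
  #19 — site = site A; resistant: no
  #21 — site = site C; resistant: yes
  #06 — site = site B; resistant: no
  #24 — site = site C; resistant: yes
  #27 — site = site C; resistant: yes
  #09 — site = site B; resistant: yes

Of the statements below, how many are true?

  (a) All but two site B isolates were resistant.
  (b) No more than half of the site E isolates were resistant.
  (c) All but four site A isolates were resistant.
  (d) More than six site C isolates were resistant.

4

(a) site B: |A| = 8, |A ∩ B| = 6; needs |A ∖ B| = 2 — true.
(b) site E: |A| = 5, |A ∩ B| = 2; needs |A ∩ B| ≤ |A ∖ B| — true.
(c) site A: |A| = 5, |A ∩ B| = 1; needs |A ∖ B| = 4 — true.
(d) site C: |A| = 8, |A ∩ B| = 8; needs |A ∩ B| > 6 — true.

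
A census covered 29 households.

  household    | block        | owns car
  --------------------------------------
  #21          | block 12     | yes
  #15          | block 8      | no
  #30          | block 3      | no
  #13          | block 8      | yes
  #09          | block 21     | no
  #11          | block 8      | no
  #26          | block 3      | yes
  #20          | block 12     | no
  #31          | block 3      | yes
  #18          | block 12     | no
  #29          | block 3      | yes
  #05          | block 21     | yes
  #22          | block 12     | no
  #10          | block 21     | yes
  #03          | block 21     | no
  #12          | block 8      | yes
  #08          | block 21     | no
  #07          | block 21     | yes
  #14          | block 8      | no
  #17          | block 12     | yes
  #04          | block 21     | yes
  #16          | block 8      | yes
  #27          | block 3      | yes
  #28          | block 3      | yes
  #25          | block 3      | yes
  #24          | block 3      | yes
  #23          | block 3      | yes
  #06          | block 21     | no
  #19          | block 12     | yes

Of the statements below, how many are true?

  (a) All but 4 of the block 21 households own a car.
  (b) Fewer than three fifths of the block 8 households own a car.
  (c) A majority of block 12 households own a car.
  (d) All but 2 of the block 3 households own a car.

(a) block 21: |A| = 8, |A ∩ B| = 4; needs |A ∖ B| = 4 — true.
(b) block 8: |A| = 6, |A ∩ B| = 3; needs |A ∩ B| / |A| < 3/5 — true.
(c) block 12: |A| = 6, |A ∩ B| = 3; needs |A ∩ B| > |A ∖ B| — false.
(d) block 3: |A| = 9, |A ∩ B| = 8; needs |A ∖ B| = 2 — false.

2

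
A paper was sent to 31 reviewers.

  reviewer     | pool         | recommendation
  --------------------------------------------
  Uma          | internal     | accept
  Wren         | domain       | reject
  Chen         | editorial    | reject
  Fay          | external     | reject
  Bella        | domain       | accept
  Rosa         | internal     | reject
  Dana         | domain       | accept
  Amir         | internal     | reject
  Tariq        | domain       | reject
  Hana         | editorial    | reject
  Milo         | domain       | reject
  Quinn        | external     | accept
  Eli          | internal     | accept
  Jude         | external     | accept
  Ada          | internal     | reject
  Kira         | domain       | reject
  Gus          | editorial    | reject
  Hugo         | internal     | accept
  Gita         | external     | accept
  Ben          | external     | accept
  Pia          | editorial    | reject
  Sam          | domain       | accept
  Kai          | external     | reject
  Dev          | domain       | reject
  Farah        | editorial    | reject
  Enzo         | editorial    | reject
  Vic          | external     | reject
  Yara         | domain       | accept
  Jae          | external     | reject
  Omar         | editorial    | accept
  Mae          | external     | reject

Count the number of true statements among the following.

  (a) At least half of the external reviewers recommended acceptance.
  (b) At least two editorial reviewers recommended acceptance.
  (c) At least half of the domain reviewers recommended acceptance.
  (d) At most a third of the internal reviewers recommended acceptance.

0

(a) external: |A| = 9, |A ∩ B| = 4; needs |A ∩ B| ≥ |A ∖ B| — false.
(b) editorial: |A| = 7, |A ∩ B| = 1; needs |A ∩ B| ≥ 2 — false.
(c) domain: |A| = 9, |A ∩ B| = 4; needs |A ∩ B| ≥ |A ∖ B| — false.
(d) internal: |A| = 6, |A ∩ B| = 3; needs |A ∩ B| / |A| ≤ 1/3 — false.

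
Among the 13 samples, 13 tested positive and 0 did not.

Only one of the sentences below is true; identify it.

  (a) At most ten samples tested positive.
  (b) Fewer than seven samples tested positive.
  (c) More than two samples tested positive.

(c)

|A| = 13, |A ∩ B| = 13, |A ∖ B| = 0.
(a) requires |A ∩ B| ≤ 10: false.
(b) requires |A ∩ B| < 7: false.
(c) requires |A ∩ B| > 2: true.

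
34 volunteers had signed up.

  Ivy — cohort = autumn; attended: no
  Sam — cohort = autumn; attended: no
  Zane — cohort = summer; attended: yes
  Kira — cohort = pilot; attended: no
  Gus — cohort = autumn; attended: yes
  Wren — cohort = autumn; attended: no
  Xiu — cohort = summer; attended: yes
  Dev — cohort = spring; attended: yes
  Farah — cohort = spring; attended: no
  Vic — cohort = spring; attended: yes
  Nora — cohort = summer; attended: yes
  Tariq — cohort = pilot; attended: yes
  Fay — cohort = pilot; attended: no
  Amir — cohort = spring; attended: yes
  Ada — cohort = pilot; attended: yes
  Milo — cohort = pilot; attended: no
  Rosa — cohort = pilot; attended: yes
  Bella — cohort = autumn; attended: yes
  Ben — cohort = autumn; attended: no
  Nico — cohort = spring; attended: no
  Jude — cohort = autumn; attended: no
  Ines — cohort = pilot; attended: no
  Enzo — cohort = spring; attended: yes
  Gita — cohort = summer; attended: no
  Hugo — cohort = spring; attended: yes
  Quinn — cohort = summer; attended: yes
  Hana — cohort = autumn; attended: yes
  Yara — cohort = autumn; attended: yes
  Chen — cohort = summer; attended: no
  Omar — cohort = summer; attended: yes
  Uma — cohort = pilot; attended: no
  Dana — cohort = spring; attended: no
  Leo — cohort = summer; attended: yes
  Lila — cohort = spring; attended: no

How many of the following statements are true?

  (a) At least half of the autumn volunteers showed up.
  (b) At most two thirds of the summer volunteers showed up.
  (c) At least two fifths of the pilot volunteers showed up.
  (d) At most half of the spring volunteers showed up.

(a) autumn: |A| = 9, |A ∩ B| = 4; needs |A ∩ B| ≥ |A ∖ B| — false.
(b) summer: |A| = 8, |A ∩ B| = 6; needs |A ∩ B| / |A| ≤ 2/3 — false.
(c) pilot: |A| = 8, |A ∩ B| = 3; needs |A ∩ B| / |A| ≥ 2/5 — false.
(d) spring: |A| = 9, |A ∩ B| = 5; needs |A ∩ B| ≤ |A ∖ B| — false.

0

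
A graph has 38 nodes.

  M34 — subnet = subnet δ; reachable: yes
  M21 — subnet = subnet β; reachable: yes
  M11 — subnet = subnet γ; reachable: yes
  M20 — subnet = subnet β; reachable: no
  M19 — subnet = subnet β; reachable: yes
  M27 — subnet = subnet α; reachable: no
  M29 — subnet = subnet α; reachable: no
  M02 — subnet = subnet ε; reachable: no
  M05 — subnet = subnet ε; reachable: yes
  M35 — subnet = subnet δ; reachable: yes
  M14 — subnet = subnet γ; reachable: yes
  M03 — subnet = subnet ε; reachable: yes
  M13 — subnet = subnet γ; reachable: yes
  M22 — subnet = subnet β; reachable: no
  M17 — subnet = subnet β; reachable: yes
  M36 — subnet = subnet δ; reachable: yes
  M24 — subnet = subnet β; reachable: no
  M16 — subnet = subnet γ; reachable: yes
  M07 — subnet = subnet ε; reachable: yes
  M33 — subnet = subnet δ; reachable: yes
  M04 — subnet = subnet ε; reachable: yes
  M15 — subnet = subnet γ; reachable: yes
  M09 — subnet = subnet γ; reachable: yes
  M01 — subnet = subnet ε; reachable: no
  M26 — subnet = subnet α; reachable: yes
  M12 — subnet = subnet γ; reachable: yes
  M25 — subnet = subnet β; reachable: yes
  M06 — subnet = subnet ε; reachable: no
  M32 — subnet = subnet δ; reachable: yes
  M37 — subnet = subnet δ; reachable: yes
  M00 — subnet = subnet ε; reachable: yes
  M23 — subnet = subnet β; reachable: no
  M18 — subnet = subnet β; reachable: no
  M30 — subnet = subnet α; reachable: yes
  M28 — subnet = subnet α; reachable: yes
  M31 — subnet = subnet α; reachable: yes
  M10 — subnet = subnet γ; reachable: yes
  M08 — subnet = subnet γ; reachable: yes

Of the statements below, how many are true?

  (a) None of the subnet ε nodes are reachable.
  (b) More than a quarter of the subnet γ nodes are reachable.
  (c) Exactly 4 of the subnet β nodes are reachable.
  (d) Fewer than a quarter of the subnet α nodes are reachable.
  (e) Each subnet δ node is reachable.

(a) subnet ε: |A| = 8, |A ∩ B| = 5; needs A ∩ B = ∅ (|A ∩ B| = 0) — false.
(b) subnet γ: |A| = 9, |A ∩ B| = 9; needs |A ∩ B| / |A| > 1/4 — true.
(c) subnet β: |A| = 9, |A ∩ B| = 4; needs |A ∩ B| = 4 — true.
(d) subnet α: |A| = 6, |A ∩ B| = 4; needs |A ∩ B| / |A| < 1/4 — false.
(e) subnet δ: |A| = 6, |A ∩ B| = 6; needs A ⊆ B, i.e. every element of A is in B (|A ∖ B| = 0) — true.

3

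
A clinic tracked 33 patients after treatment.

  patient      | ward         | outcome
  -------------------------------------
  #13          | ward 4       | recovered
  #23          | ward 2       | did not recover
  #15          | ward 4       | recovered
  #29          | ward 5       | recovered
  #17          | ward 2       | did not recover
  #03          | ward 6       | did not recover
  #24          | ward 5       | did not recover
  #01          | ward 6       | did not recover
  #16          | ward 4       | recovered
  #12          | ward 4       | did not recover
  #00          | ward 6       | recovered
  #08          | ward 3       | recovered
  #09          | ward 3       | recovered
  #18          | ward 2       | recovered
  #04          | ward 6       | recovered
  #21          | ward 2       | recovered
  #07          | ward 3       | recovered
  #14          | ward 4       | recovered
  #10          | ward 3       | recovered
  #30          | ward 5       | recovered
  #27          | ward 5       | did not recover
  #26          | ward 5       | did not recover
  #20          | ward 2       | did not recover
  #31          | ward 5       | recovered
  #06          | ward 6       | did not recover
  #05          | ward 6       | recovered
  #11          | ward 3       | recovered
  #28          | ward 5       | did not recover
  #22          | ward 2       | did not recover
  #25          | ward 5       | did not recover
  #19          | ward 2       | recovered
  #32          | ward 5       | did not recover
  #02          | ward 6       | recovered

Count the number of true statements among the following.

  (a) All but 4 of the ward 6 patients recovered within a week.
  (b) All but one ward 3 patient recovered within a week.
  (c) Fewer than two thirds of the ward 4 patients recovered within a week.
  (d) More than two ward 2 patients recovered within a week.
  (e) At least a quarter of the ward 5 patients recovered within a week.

2

(a) ward 6: |A| = 7, |A ∩ B| = 4; needs |A ∖ B| = 4 — false.
(b) ward 3: |A| = 5, |A ∩ B| = 5; needs |A ∖ B| = 1 — false.
(c) ward 4: |A| = 5, |A ∩ B| = 4; needs |A ∩ B| / |A| < 2/3 — false.
(d) ward 2: |A| = 7, |A ∩ B| = 3; needs |A ∩ B| > 2 — true.
(e) ward 5: |A| = 9, |A ∩ B| = 3; needs |A ∩ B| / |A| ≥ 1/4 — true.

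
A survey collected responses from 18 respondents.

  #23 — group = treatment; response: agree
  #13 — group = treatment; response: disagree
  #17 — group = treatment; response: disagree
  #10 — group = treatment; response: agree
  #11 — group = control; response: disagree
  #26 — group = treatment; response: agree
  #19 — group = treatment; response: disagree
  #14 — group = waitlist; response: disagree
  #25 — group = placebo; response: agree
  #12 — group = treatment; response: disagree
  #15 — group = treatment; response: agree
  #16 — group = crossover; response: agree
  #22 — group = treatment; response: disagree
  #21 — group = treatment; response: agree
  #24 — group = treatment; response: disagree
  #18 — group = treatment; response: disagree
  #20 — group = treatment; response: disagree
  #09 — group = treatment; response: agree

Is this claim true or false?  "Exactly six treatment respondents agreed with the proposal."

True

Truth condition: |A ∩ B| = 6.
A (the restrictor) = {#23, #13, #17, #10, #26, #19, #12, #15, #22, #21, #24, #18, #20, #09}, |A| = 14.
A ∩ B = {#23, #10, #26, #15, #21, #09}, so |A ∩ B| = 6.
|A ∩ B| = 6, so the statement is true.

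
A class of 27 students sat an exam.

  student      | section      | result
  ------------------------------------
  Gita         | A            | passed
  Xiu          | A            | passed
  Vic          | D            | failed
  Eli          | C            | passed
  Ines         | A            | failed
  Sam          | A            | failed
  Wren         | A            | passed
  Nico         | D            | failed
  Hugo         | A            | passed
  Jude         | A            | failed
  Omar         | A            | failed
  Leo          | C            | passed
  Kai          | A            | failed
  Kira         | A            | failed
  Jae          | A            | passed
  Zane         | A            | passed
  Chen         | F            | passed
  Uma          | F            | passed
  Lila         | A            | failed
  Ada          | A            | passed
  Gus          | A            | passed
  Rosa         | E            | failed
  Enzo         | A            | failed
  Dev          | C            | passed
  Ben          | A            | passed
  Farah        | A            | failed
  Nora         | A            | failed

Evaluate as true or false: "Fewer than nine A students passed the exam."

False

'Fewer than nine A students passed the exam' holds iff |A ∩ B| < 9.
|A| = 19, |A ∩ B| = 9, |A ∖ B| = 10.
|A ∩ B| = 9, so the statement is false.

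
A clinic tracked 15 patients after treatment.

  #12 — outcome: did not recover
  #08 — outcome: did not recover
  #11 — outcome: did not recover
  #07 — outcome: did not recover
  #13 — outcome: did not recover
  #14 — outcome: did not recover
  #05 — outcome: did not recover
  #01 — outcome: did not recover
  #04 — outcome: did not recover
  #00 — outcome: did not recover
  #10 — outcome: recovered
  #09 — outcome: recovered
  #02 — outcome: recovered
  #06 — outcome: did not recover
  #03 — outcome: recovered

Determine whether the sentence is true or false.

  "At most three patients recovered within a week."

False

The determiner here denotes the relation: |A ∩ B| ≤ 3.
|A| = 15, |A ∩ B| = 4, |A ∖ B| = 11.
|A ∩ B| = 4, so the statement is false.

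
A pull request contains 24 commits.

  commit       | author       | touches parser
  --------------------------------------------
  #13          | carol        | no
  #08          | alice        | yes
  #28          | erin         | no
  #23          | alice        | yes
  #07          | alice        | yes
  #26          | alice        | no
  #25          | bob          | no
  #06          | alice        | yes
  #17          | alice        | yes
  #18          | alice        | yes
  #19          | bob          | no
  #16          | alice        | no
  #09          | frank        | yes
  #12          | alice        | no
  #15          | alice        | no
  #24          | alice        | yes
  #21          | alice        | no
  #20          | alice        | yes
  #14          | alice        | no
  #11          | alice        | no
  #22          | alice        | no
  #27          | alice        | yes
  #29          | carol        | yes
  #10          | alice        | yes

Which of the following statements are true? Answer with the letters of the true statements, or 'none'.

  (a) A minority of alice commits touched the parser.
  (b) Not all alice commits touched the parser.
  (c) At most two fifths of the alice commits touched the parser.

(b)

|A| = 18, |A ∩ B| = 10, |A ∖ B| = 8.
(a) |A ∩ B| < |A ∖ B|: fails.
(b) A ⊄ B (|A ∖ B| ≥ 1): holds.
(c) |A ∩ B| / |A| ≤ 2/5: fails.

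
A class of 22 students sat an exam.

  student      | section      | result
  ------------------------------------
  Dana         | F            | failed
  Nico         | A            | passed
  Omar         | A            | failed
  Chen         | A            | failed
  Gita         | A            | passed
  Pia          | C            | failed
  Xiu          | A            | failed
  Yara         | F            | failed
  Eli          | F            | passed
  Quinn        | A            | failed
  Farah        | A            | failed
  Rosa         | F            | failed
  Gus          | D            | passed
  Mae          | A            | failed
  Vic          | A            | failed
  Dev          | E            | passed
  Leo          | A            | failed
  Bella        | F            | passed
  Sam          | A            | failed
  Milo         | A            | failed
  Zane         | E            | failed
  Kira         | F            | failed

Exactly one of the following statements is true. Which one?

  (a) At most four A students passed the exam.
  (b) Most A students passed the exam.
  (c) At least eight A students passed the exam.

|A| = 12, |A ∩ B| = 2, |A ∖ B| = 10.
(a) requires |A ∩ B| ≤ 4: true.
(b) requires |A ∩ B| > |A ∖ B|: false.
(c) requires |A ∩ B| ≥ 8: false.

(a)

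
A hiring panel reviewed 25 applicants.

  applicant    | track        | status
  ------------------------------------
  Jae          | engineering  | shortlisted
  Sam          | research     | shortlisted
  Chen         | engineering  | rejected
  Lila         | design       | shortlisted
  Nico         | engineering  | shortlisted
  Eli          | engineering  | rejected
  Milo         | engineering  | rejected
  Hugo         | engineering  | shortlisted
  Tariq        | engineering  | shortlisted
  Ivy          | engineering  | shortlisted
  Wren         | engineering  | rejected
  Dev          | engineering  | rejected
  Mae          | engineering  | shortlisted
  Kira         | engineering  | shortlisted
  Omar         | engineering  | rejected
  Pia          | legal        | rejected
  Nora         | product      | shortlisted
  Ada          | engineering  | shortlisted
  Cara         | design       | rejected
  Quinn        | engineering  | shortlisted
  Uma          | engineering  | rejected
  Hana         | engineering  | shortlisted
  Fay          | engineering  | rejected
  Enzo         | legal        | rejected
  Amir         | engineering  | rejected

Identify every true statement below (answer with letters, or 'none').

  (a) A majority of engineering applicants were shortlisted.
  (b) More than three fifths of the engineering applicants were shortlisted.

|A| = 19, |A ∩ B| = 10, |A ∖ B| = 9.
(a) |A ∩ B| > |A ∖ B|: holds.
(b) |A ∩ B| / |A| > 3/5: fails.

(a)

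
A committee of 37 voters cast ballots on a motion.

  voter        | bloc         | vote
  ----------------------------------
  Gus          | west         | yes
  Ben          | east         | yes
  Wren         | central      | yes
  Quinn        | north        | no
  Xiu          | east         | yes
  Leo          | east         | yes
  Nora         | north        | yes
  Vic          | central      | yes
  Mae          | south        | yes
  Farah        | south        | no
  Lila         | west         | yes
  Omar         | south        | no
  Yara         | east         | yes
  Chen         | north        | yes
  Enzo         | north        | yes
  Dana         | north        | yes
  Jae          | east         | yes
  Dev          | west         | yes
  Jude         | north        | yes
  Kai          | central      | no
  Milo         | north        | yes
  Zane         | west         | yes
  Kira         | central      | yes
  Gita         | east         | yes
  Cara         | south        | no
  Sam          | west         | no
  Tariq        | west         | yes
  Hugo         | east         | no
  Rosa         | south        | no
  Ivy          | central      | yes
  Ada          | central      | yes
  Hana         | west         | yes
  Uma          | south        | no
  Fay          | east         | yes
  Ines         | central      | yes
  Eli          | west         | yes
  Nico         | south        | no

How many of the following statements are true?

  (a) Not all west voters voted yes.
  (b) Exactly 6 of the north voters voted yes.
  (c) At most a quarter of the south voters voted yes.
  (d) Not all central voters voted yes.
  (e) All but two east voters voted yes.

4

(a) west: |A| = 8, |A ∩ B| = 7; needs A ⊄ B (|A ∖ B| ≥ 1) — true.
(b) north: |A| = 7, |A ∩ B| = 6; needs |A ∩ B| = 6 — true.
(c) south: |A| = 7, |A ∩ B| = 1; needs |A ∩ B| / |A| ≤ 1/4 — true.
(d) central: |A| = 7, |A ∩ B| = 6; needs A ⊄ B (|A ∖ B| ≥ 1) — true.
(e) east: |A| = 8, |A ∩ B| = 7; needs |A ∖ B| = 2 — false.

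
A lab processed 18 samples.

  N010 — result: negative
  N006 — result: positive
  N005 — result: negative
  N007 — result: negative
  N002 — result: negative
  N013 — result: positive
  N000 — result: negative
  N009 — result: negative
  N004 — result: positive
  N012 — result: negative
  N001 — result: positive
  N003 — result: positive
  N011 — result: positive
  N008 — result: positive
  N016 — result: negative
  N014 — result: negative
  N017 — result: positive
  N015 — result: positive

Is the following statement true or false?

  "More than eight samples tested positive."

True

'More than eight samples tested positive' holds iff |A ∩ B| > 8.
|A| = 18, |A ∩ B| = 9, |A ∖ B| = 9.
|A ∩ B| = 9, so the statement is true.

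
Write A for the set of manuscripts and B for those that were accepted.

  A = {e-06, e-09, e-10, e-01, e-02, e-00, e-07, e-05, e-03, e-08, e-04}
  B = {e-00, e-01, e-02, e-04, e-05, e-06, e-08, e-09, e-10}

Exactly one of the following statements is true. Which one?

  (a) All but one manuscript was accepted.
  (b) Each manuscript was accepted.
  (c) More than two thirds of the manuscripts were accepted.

(c)

|A| = 11, |A ∩ B| = 9, |A ∖ B| = 2.
(a) requires |A ∖ B| = 1: false.
(b) requires A ⊆ B, i.e. every element of A is in B (|A ∖ B| = 0): false.
(c) requires |A ∩ B| / |A| > 2/3: true.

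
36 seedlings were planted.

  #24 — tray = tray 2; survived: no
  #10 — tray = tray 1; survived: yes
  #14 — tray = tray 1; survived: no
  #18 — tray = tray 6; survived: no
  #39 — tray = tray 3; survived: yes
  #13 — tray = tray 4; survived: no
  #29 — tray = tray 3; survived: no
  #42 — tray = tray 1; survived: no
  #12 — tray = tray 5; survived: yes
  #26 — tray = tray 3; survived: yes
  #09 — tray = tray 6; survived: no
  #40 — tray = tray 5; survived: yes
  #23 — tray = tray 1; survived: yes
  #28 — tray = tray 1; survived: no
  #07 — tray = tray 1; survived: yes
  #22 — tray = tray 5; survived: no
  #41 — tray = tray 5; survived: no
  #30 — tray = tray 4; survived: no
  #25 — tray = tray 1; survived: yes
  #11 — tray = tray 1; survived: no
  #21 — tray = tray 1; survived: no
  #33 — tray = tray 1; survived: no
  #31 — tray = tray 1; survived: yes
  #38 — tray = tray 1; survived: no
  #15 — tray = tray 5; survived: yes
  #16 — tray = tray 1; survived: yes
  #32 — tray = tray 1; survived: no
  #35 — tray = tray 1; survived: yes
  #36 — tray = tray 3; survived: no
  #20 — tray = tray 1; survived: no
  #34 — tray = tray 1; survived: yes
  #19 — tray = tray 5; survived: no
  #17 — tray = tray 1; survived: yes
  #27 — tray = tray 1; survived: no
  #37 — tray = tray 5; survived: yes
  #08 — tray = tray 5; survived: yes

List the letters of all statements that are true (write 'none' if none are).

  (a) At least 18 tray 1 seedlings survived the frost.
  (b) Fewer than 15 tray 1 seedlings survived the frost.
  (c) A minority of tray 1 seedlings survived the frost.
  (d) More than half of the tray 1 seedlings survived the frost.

|A| = 19, |A ∩ B| = 9, |A ∖ B| = 10.
(a) |A ∩ B| ≥ 18: fails.
(b) |A ∩ B| < 15: holds.
(c) |A ∩ B| < |A ∖ B|: holds.
(d) |A ∩ B| > |A ∖ B|: fails.

(b), (c)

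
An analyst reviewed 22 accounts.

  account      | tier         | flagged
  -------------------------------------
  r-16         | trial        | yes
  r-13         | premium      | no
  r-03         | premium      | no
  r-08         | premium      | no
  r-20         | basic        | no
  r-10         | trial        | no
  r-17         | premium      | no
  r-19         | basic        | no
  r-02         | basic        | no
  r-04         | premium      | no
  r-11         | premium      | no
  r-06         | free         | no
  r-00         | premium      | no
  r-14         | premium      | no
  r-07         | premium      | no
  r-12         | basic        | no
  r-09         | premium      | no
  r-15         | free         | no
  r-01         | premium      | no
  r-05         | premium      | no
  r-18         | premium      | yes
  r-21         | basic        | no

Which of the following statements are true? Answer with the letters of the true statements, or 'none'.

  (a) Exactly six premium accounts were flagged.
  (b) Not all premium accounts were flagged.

(b)

|A| = 13, |A ∩ B| = 1, |A ∖ B| = 12.
(a) |A ∩ B| = 6: fails.
(b) A ⊄ B (|A ∖ B| ≥ 1): holds.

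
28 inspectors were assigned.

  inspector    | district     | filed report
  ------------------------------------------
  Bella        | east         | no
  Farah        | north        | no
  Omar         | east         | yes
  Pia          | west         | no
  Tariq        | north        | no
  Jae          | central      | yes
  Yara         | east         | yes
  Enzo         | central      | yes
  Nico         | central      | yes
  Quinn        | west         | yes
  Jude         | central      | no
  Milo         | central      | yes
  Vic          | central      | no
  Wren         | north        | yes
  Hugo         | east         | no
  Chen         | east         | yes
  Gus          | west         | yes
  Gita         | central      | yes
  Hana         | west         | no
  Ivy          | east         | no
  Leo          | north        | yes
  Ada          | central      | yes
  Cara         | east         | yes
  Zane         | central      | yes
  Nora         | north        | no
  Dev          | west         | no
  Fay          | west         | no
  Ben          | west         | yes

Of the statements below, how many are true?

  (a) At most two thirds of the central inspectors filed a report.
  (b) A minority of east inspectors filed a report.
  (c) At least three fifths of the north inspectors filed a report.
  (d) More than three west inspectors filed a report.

0

(a) central: |A| = 9, |A ∩ B| = 7; needs |A ∩ B| / |A| ≤ 2/3 — false.
(b) east: |A| = 7, |A ∩ B| = 4; needs |A ∩ B| < |A ∖ B| — false.
(c) north: |A| = 5, |A ∩ B| = 2; needs |A ∩ B| / |A| ≥ 3/5 — false.
(d) west: |A| = 7, |A ∩ B| = 3; needs |A ∩ B| > 3 — false.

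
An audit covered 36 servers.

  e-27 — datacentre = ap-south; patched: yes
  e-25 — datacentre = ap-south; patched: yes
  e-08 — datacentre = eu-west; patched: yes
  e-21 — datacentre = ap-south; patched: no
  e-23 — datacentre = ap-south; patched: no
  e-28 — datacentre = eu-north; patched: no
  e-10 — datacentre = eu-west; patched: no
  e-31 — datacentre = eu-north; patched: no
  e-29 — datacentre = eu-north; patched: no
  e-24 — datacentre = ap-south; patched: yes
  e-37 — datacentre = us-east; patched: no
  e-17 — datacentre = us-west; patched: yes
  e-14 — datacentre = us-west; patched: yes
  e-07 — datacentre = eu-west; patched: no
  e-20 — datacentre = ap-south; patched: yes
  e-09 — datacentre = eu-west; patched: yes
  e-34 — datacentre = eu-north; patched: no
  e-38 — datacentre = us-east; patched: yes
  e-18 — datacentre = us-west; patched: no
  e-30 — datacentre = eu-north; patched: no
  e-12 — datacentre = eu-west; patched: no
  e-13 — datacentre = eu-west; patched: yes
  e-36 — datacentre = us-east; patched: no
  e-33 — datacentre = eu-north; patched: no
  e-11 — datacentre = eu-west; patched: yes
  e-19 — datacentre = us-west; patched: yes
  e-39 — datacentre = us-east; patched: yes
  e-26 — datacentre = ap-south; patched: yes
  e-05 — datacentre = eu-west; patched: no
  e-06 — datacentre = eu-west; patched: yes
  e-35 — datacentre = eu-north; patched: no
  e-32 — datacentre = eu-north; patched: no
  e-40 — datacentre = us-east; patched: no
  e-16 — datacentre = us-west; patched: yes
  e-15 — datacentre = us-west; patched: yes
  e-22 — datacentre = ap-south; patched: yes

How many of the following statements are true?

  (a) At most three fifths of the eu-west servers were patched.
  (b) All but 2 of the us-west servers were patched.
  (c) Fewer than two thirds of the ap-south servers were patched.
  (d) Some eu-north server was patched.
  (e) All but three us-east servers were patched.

2

(a) eu-west: |A| = 9, |A ∩ B| = 5; needs |A ∩ B| / |A| ≤ 3/5 — true.
(b) us-west: |A| = 6, |A ∩ B| = 5; needs |A ∖ B| = 2 — false.
(c) ap-south: |A| = 8, |A ∩ B| = 6; needs |A ∩ B| / |A| < 2/3 — false.
(d) eu-north: |A| = 8, |A ∩ B| = 0; needs A ∩ B ≠ ∅ (|A ∩ B| ≥ 1) — false.
(e) us-east: |A| = 5, |A ∩ B| = 2; needs |A ∖ B| = 3 — true.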